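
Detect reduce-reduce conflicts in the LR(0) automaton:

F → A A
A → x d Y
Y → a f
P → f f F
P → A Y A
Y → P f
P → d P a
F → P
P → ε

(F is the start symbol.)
A reduce-reduce conflict occurs when an LR(0) state has two complete items [A → α .] and [B → β .] — both call for a reduction, and with no lookahead the parser cannot choose between them.

Augment with F' → F and build the canonical LR(0) collection (I0 = CLOSURE({[F' → . F]}), then GOTO on every symbol after a dot until no new states appear). It has 21 states:
  I0: { [A → . x d Y], [F → . A A], [F → . P], [F' → . F], [P → . A Y A], [P → . d P a], [P → . f f F], [P → .] }  — shift, reduce
  I1: { [A → . x d Y], [F → A . A], [P → . A Y A], [P → . d P a], [P → . f f F], [P → .], [P → A . Y A], [Y → . P f], [Y → . a f] }  — shift, reduce
  I2: { [F' → F .] }  — accept
  I3: { [F → P .] }  — reduce
  I4: { [A → . x d Y], [P → . A Y A], [P → . d P a], [P → . f f F], [P → .], [P → d . P a] }  — shift, reduce
  I5: { [P → f . f F] }  — shift
  I6: { [A → x . d Y] }  — shift
  I7: { [A → . x d Y], [A → x d . Y], [P → . A Y A], [P → . d P a], [P → . f f F], [P → .], [Y → . P f], [Y → . a f] }  — shift, reduce
  I8: { [A → . x d Y], [P → . A Y A], [P → . d P a], [P → . f f F], [P → .], [P → A . Y A], [Y → . P f], [Y → . a f] }  — shift, reduce
  I9: { [Y → P . f] }  — shift
  I10: { [A → x d Y .] }  — reduce
  I11: { [Y → a . f] }  — shift
  I12: { [Y → a f .] }  — reduce
  I13: { [Y → P f .] }  — reduce
  I14: { [A → . x d Y], [P → A Y . A] }  — shift
  I15: { [P → A Y A .] }  — reduce
  I16: { [A → . x d Y], [F → . A A], [F → . P], [P → . A Y A], [P → . d P a], [P → . f f F], [P → .], [P → f f . F] }  — shift, reduce
  I17: { [P → f f F .] }  — reduce
  I18: { [P → d P . a] }  — shift
  I19: { [P → d P a .] }  — reduce
  I20: { [A → . x d Y], [F → A A .], [P → . A Y A], [P → . d P a], [P → . f f F], [P → .], [P → A . Y A], [Y → . P f], [Y → . a f] }  — shift, 2 reduces

I20 contains complete items [F → A A .], [P → .] — reduce-reduce conflict.

Answer: Yes — I20: [F → A A .] vs [P → .]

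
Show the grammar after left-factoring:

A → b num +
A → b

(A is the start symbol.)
A → b A'
A' → num +
A' → ε

Left-factoring transforms A → αβ₁ | αβ₂ into A → αA' and A' → β₁ | β₂
(α is the longest common prefix among the alternatives). Repeat until
no nonterminal has two alternatives with a common prefix.

Round 1: A has alternatives sharing prefix 'b'. Introduce A': A → b A'
  Add: A' → num +
  Add: A' → ε

No remaining common prefixes — done.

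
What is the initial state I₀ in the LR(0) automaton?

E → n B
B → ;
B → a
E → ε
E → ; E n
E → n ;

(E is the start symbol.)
First, augment the grammar with E' → E
I₀ = CLOSURE({ [E' → . E] }):
  [E' → . E] has the dot before E: add [E → . n B], [E → .], [E → . ; E n], [E → . n ;]
No further items can be added.

I₀ = { [E → . ; E n], [E → . n ;], [E → . n B], [E → .], [E' → . E] }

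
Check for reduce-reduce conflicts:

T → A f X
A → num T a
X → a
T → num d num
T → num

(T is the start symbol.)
No reduce-reduce conflicts

Augment with T' → T and build the canonical LR(0) collection (I0 = CLOSURE({[T' → . T]}), then GOTO on every symbol after a dot until no new states appear). It has 11 states:
  I0: { [A → . num T a], [T → . A f X], [T → . num d num], [T → . num], [T' → . T] }  — shift
  I1: { [T → A . f X] }  — shift
  I2: { [T' → T .] }  — accept
  I3: { [A → . num T a], [A → num . T a], [T → . A f X], [T → . num d num], [T → . num], [T → num . d num], [T → num .] }  — shift, reduce
  I4: { [A → num T . a] }  — shift
  I5: { [T → num d . num] }  — shift
  I6: { [T → num d num .] }  — reduce
  I7: { [A → num T a .] }  — reduce
  I8: { [T → A f . X], [X → . a] }  — shift
  I9: { [T → A f X .] }  — reduce
  I10: { [X → a .] }  — reduce

No state contains more than one complete item.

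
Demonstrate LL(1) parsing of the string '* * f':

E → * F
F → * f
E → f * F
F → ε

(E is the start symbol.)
LL(1) parsing maintains a stack (initially the start symbol over $) and the input. At each step: if the stack top is a terminal, match it against the current input token; if it is a non-terminal N, replace it with the RHS of M[N, lookahead] (the unique production whose predict set contains the lookahead).

Stack is shown with the top on the left.

Stack  Input    Action
----------------------
E $    * * f $  output E → * F
* F $  * * f $  match '*'
F $    * f $    output F → * f
* f $  * f $    match '*'
f $    f $      match 'f'
$      $        accept

The string is accepted.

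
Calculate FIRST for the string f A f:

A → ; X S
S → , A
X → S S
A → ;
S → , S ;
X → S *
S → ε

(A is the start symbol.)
{ 'f' }

To compute FIRST(f A f), process the symbols left to right:
Symbol f is a terminal. Add 'f' and stop.
FIRST(f A f) = { 'f' }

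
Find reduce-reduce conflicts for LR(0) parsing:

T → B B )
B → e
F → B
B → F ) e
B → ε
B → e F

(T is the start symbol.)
Augment with T' → T and build the canonical LR(0) collection (I0 = CLOSURE({[T' → . T]}), then GOTO on every symbol after a dot until no new states appear). It has 11 states:
  I0: { [B → . F ) e], [B → . e F], [B → . e], [B → .], [F → . B], [T → . B B )], [T' → . T] }  — shift, reduce
  I1: { [B → . F ) e], [B → . e F], [B → . e], [B → .], [F → . B], [F → B .], [T → B . B )] }  — shift, 2 reduces
  I2: { [B → F . ) e] }  — shift
  I3: { [T' → T .] }  — accept
  I4: { [B → . F ) e], [B → . e F], [B → . e], [B → .], [B → e . F], [B → e .], [F → . B] }  — shift, 2 reduces
  I5: { [F → B .] }  — reduce
  I6: { [B → F . ) e], [B → e F .] }  — shift, reduce
  I7: { [B → F ) . e] }  — shift
  I8: { [B → F ) e .] }  — reduce
  I9: { [F → B .], [T → B B . )] }  — shift, reduce
  I10: { [T → B B ) .] }  — reduce

I1 contains complete items [B → .], [F → B .] — reduce-reduce conflict.
I4 contains complete items [B → .], [B → e .] — reduce-reduce conflict.

Answer: Yes — I1: [B → .] vs [F → B .]; I4: [B → .] vs [B → e .]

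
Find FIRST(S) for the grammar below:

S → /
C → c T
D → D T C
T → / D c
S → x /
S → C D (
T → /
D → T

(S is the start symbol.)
{ '/', 'c', 'x' }

To compute FIRST(S), examine every production with S on the left-hand side, reading each right-hand side left to right until a non-nullable symbol is reached.

FIRST sets of the other non-terminals involved (by the same procedure, iterated to a fixed point):
  FIRST(C) = { 'c' }

From S → /:
  - '/' is a terminal: add '/' and stop
From S → x /:
  - x is a terminal: add 'x' and stop
From S → C D (:
  - C is a non-terminal: add FIRST(C) \ {ε} = { 'c' }
    C is not nullable, so stop

Collecting: FIRST(S) = { '/', 'c', 'x' }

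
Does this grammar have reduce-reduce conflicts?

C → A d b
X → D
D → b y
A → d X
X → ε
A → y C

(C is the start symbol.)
Augment with C' → C and build the canonical LR(0) collection (I0 = CLOSURE({[C' → . C]}), then GOTO on every symbol after a dot until no new states appear). It has 12 states:
  I0: { [A → . d X], [A → . y C], [C → . A d b], [C' → . C] }  — shift
  I1: { [C → A . d b] }  — shift
  I2: { [C' → C .] }  — accept
  I3: { [A → d . X], [D → . b y], [X → . D], [X → .] }  — shift, reduce
  I4: { [A → . d X], [A → . y C], [A → y . C], [C → . A d b] }  — shift
  I5: { [A → y C .] }  — reduce
  I6: { [X → D .] }  — reduce
  I7: { [A → d X .] }  — reduce
  I8: { [D → b . y] }  — shift
  I9: { [D → b y .] }  — reduce
  I10: { [C → A d . b] }  — shift
  I11: { [C → A d b .] }  — reduce

No state contains more than one complete item.

Answer: No reduce-reduce conflicts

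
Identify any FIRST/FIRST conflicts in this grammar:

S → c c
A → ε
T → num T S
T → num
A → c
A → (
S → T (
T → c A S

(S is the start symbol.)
FIRST sets of the non-terminals at (or reachable through a nullable prefix from) the front of some alternative:
  FIRST(T) = { 'c', 'num' }

Productions for S:
  S → c c: FIRST = { 'c' }
  S → T (: FIRST = { 'c', 'num' }
Productions for A:
  A → ε: FIRST = { ε }
  A → c: FIRST = { 'c' }
  A → (: FIRST = { '(' }
Productions for T:
  T → num T S: FIRST = { 'num' }
  T → num: FIRST = { 'num' }
  T → c A S: FIRST = { 'c' }

Conflict for S: S → c c and S → T (
  Overlap: { 'c' }
Conflict for T: T → num T S and T → num
  Overlap: { 'num' }

Answer: Yes. S → c c / S → T '(' on { 'c' }; T → num T S / T → num on { 'num' }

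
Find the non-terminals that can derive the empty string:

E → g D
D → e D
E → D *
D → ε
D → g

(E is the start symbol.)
A non-terminal is nullable if it can derive ε (the empty string): either it has an ε-production, or it has a production whose right-hand side consists entirely of nullable non-terminals.

ε-productions: D → ε
So D is immediately nullable.
No further non-terminal can be added: every production for the remaining non-terminals contains a terminal or a non-nullable non-terminal.
Nullable = { 'D' }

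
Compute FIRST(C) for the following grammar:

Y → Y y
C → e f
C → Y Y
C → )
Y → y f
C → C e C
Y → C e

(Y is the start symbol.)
{ ')', 'e', 'y' }

FIRST sets of the other non-terminals involved (by the same procedure, iterated to a fixed point):
  FIRST(Y) = { ')', 'e', 'y' }

From C → e f:
  - e is a terminal: add 'e' and stop
From C → Y Y:
  - Y is a non-terminal: add FIRST(Y) \ {ε} = { ')', 'e', 'y' }
    Y is not nullable, so stop
From C → ):
  - ')' is a terminal: add ')' and stop
From C → C e C:
  - C is the symbol being defined: contributes nothing new
    C is not nullable, so stop

Collecting: FIRST(C) = { ')', 'e', 'y' }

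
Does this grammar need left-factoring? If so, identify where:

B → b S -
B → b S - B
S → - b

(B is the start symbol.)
Yes, B has productions with common prefix 'b S -'

Left-factoring is needed when two productions for the same non-terminal
share a common prefix on the right-hand side.

Productions for B:
  B → b S -
  B → b S - B

Found common prefix 'b S -' in productions for B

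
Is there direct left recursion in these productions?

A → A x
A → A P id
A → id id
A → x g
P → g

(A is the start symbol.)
Yes, A is left-recursive

Direct left recursion occurs when N → N α for some non-terminal N (the right-hand side begins with the left-hand side itself).

A → A x: LEFT RECURSIVE (starts with A)
A → A P id: LEFT RECURSIVE (starts with A)
A → id id: starts with id
A → x g: starts with x
P → g: starts with g

The grammar has direct left recursion on: A.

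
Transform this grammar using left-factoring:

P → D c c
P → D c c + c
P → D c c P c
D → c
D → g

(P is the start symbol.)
Left-factoring transforms A → αβ₁ | αβ₂ into A → αA' and A' → β₁ | β₂
(α is the longest common prefix among the alternatives). Repeat until
no nonterminal has two alternatives with a common prefix.

Round 1: P has alternatives sharing prefix 'D c c'. Introduce P': P → D c c P'
  Add: P' → ε
  Add: P' → + c
  Add: P' → P c

No remaining common prefixes — done.

Resulting grammar:
P → D c c P'
P' → ε
P' → + c
P' → P c
D → c
D → g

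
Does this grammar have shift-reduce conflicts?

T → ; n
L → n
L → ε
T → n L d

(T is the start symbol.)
Yes — I3: [L → .] vs [L → . n]

Augment with T' → T and build the canonical LR(0) collection (I0 = CLOSURE({[T' → . T]}), then GOTO on every symbol after a dot until no new states appear). It has 8 states:
  I0: { [T → . ; n], [T → . n L d], [T' → . T] }  — shift
  I1: { [T → ; . n] }  — shift
  I2: { [T' → T .] }  — accept
  I3: { [L → . n], [L → .], [T → n . L d] }  — shift, reduce
  I4: { [T → n L . d] }  — shift
  I5: { [L → n .] }  — reduce
  I6: { [T → n L d .] }  — reduce
  I7: { [T → ; n .] }  — reduce

I3 contains reduce item [L → .] and shift item [L → . n] — shift-reduce conflict.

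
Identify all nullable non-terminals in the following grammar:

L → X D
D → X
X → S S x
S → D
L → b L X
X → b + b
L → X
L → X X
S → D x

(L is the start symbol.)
There are no ε-productions, so no non-terminal can derive ε.
No non-terminals are nullable.

Answer: None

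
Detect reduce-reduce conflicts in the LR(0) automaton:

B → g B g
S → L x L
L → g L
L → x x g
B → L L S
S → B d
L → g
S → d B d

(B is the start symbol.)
No reduce-reduce conflicts

Augment with B' → B and build the canonical LR(0) collection (I0 = CLOSURE({[B' → . B]}), then GOTO on every symbol after a dot until no new states appear). It has 23 states:
  I0: { [B → . L L S], [B → . g B g], [B' → . B], [L → . g L], [L → . g], [L → . x x g] }  — shift
  I1: { [B' → B .] }  — accept
  I2: { [B → L . L S], [L → . g L], [L → . g], [L → . x x g] }  — shift
  I3: { [B → . L L S], [B → . g B g], [B → g . B g], [L → . g L], [L → . g], [L → . x x g], [L → g . L], [L → g .] }  — shift, reduce
  I4: { [L → x . x g] }  — shift
  I5: { [L → x x . g] }  — shift
  I6: { [L → x x g .] }  — reduce
  I7: { [B → g B . g] }  — shift
  I8: { [B → L . L S], [L → . g L], [L → . g], [L → . x x g], [L → g L .] }  — shift, reduce
  I9: { [B → . L L S], [B → . g B g], [B → L L . S], [L → . g L], [L → . g], [L → . x x g], [S → . B d], [S → . L x L], [S → . d B d] }  — shift
  I10: { [L → . g L], [L → . g], [L → . x x g], [L → g . L], [L → g .] }  — shift, reduce
  I11: { [L → g L .] }  — reduce
  I12: { [S → B . d] }  — shift
  I13: { [B → L . L S], [L → . g L], [L → . g], [L → . x x g], [S → L . x L] }  — shift
  I14: { [B → L L S .] }  — reduce
  I15: { [B → . L L S], [B → . g B g], [L → . g L], [L → . g], [L → . x x g], [S → d . B d] }  — shift
  I16: { [S → d B . d] }  — shift
  I17: { [S → d B d .] }  — reduce
  I18: { [L → . g L], [L → . g], [L → . x x g], [L → x . x g], [S → L x . L] }  — shift
  I19: { [S → L x L .] }  — reduce
  I20: { [L → x . x g], [L → x x . g] }  — shift
  I21: { [S → B d .] }  — reduce
  I22: { [B → g B g .] }  — reduce

No state contains more than one complete item.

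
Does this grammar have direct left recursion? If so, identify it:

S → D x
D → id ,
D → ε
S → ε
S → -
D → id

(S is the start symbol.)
S → D x: starts with D
D → id ,: starts with id
D → ε: starts with ε
S → ε: starts with ε
S → -: starts with '-'
D → id: starts with id

No direct left recursion found.

Answer: No direct left recursion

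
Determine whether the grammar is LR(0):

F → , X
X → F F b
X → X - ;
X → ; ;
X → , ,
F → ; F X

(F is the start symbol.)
No. Shift-reduce conflict between [F → ; F X .] and [X → X . - ;]

A grammar is LR(0) if no state in the canonical LR(0) collection has:
  - both a shift item (dot before a terminal) and a complete item (shift-reduce conflict), or
  - two or more complete items (reduce-reduce conflict; the accept item [F' → F .] counts as a complete item here).

Augment with F' → F and build the canonical LR(0) collection (I0 = CLOSURE({[F' → . F]}), then GOTO on every symbol after a dot until no new states appear). It has 16 states:
  I0: { [F → . , X], [F → . ; F X], [F' → . F] }  — shift
  I1: { [F → , . X], [F → . , X], [F → . ; F X], [X → . , ,], [X → . ; ;], [X → . F F b], [X → . X - ;] }  — shift
  I2: { [F → . , X], [F → . ; F X], [F → ; . F X] }  — shift
  I3: { [F' → F .] }  — accept
  I4: { [F → . , X], [F → . ; F X], [F → ; F . X], [X → . , ,], [X → . ; ;], [X → . F F b], [X → . X - ;] }  — shift
  I5: { [F → , . X], [F → . , X], [F → . ; F X], [X → , . ,], [X → . , ,], [X → . ; ;], [X → . F F b], [X → . X - ;] }  — shift
  I6: { [F → . , X], [F → . ; F X], [F → ; . F X], [X → ; . ;] }  — shift
  I7: { [F → . , X], [F → . ; F X], [X → F . F b] }  — shift
  I8: { [F → ; F X .], [X → X . - ;] }  — shift, reduce
  I9: { [X → X - . ;] }  — shift
  I10: { [X → X - ; .] }  — reduce
  I11: { [X → F F . b] }  — shift
  I12: { [X → F F b .] }  — reduce
  I13: { [F → . , X], [F → . ; F X], [F → ; . F X], [X → ; ; .] }  — shift, reduce
  I14: { [F → , . X], [F → . , X], [F → . ; F X], [X → , , .], [X → , . ,], [X → . , ,], [X → . ; ;], [X → . F F b], [X → . X - ;] }  — shift, reduce
  I15: { [F → , X .], [X → X . - ;] }  — shift, reduce

Conflict in state I8:
  Shift-reduce conflict between [F → ; F X .] and [X → X . - ;]
So the grammar is NOT LR(0).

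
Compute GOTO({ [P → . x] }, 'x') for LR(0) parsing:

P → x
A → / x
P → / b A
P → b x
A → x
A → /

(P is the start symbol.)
GOTO(I, 'x') = CLOSURE({ [A → αX.β] : [A → α.Xβ] ∈ I, X = 'x' })

Items with dot before 'x', with the dot advanced:
  [P → . x] → [P → x .]
Closure adds nothing (no advanced item has the dot before a non-terminal).

GOTO = { [P → x .] }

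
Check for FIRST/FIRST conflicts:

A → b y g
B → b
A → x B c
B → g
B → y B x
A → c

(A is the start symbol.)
A FIRST/FIRST conflict occurs when two productions N → α and N → β for the same non-terminal have FIRST(α) ∩ FIRST(β) ≠ ∅ (with ε ∈ FIRST of a nullable right-hand side, so two nullable alternatives also conflict).

Productions for A:
  A → b y g: FIRST = { 'b' }
  A → x B c: FIRST = { 'x' }
  A → c: FIRST = { 'c' }
Productions for B:
  B → b: FIRST = { 'b' }
  B → g: FIRST = { 'g' }
  B → y B x: FIRST = { 'y' }

All alternatives of each non-terminal have pairwise disjoint FIRST sets.

Answer: No FIRST/FIRST conflicts.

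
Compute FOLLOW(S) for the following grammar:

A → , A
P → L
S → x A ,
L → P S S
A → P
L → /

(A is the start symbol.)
{ $, ',', 'x' }

To compute FOLLOW(S), find every occurrence of S on a right-hand side N → α S β: add FIRST(β) \ {ε}, and if β is empty or nullable also add FOLLOW(N). Iterate to a fixed point.

In L → P S S: S is followed by S, add FIRST(S) \ {ε} = { 'x' }
In L → P S S: S is at the end, add FOLLOW(L)

The FOLLOW sets referred to above (computed the same way, to a fixed point):
  FOLLOW(L) = { $, ',', 'x' }

Taking the union: FOLLOW(S) = { $, ',', 'x' }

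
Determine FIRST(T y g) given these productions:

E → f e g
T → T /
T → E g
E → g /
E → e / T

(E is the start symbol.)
FIRST sets of the non-terminals involved (from the grammar, by fixed-point iteration):
  FIRST(T) = { 'e', 'f', 'g' }

To compute FIRST(T y g), process the symbols left to right:
Symbol T is a non-terminal. Add FIRST(T) \ {ε} = { 'e', 'f', 'g' }
T is not nullable (ε ∉ FIRST(T)), so stop here.
FIRST(T y g) = { 'e', 'f', 'g' }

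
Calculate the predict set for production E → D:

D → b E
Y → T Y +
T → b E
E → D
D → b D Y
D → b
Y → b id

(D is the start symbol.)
{ 'b' }

PREDICT(E → D) = (FIRST(RHS) \ {ε}) ∪ (FOLLOW(E) if ε ∈ FIRST(RHS), i.e. RHS ⇒* ε)
FIRST(D) = { 'b' }
FIRST(D) = { 'b' }
ε ∉ FIRST(D), so FOLLOW(E) is not added.
PREDICT(E → D) = { 'b' }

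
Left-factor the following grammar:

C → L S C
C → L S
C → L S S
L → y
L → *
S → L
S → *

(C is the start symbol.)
Left-factoring transforms A → αβ₁ | αβ₂ into A → αA' and A' → β₁ | β₂
(α is the longest common prefix among the alternatives). Repeat until
no nonterminal has two alternatives with a common prefix.

Round 1: C has alternatives sharing prefix 'L S'. Introduce C': C → L S C'
  Add: C' → C
  Add: C' → ε
  Add: C' → S

No remaining common prefixes — done.

Resulting grammar:
C → L S C'
C' → C
C' → ε
C' → S
L → y
L → *
S → L
S → *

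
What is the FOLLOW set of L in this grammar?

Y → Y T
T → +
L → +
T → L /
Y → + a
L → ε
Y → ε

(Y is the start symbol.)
{ '/' }

In T → L /: L is followed by '/', add FIRST('/') \ {ε} = { '/' }

Taking the union: FOLLOW(L) = { '/' }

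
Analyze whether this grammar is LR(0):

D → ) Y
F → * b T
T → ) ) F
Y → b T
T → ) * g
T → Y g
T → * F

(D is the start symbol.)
A grammar is LR(0) if no state in the canonical LR(0) collection has:
  - both a shift item (dot before a terminal) and a complete item (shift-reduce conflict), or
  - two or more complete items (reduce-reduce conflict; the accept item [D' → D .] counts as a complete item here).

Augment with D' → D and build the canonical LR(0) collection (I0 = CLOSURE({[D' → . D]}), then GOTO on every symbol after a dot until no new states appear). It has 18 states:
  I0: { [D → . ) Y], [D' → . D] }  — shift
  I1: { [D → ) . Y], [Y → . b T] }  — shift
  I2: { [D' → D .] }  — accept
  I3: { [D → ) Y .] }  — reduce
  I4: { [T → . ) ) F], [T → . ) * g], [T → . * F], [T → . Y g], [Y → . b T], [Y → b . T] }  — shift
  I5: { [T → ) . ) F], [T → ) . * g] }  — shift
  I6: { [F → . * b T], [T → * . F] }  — shift
  I7: { [Y → b T .] }  — reduce
  I8: { [T → Y . g] }  — shift
  I9: { [T → Y g .] }  — reduce
  I10: { [F → * . b T] }  — shift
  I11: { [T → * F .] }  — reduce
  I12: { [F → * b . T], [T → . ) ) F], [T → . ) * g], [T → . * F], [T → . Y g], [Y → . b T] }  — shift
  I13: { [F → * b T .] }  — reduce
  I14: { [F → . * b T], [T → ) ) . F] }  — shift
  I15: { [T → ) * . g] }  — shift
  I16: { [T → ) * g .] }  — reduce
  I17: { [T → ) ) F .] }  — reduce

Every state is either a pure shift/goto state or contains exactly one complete item and nothing to shift — no conflicts. The grammar is LR(0).

Answer: Yes, the grammar is LR(0)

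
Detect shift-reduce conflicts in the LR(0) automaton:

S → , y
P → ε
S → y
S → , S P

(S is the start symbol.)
No shift-reduce conflicts

A shift-reduce conflict occurs when an LR(0) state has both:
  - a complete (reduce) item [A → α .] (dot at the end), and
  - a shift item [B → β . c γ] (dot before a terminal).

Augment with S' → S and build the canonical LR(0) collection (I0 = CLOSURE({[S' → . S]}), then GOTO on every symbol after a dot until no new states appear). It has 7 states:
  I0: { [S → . , S P], [S → . , y], [S → . y], [S' → . S] }  — shift
  I1: { [S → , . S P], [S → , . y], [S → . , S P], [S → . , y], [S → . y] }  — shift
  I2: { [S' → S .] }  — accept
  I3: { [S → y .] }  — reduce
  I4: { [P → .], [S → , S . P] }  — reduce
  I5: { [S → , y .], [S → y .] }  — 2 reduces
  I6: { [S → , S P .] }  — reduce

No state contains both a complete item and a shift item.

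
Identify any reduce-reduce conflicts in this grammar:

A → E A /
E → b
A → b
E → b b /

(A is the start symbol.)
Yes — I3: [A → b .] vs [E → b .]

Augment with A' → A and build the canonical LR(0) collection (I0 = CLOSURE({[A' → . A]}), then GOTO on every symbol after a dot until no new states appear). It has 8 states:
  I0: { [A → . E A /], [A → . b], [A' → . A], [E → . b b /], [E → . b] }  — shift
  I1: { [A' → A .] }  — accept
  I2: { [A → . E A /], [A → . b], [A → E . A /], [E → . b b /], [E → . b] }  — shift
  I3: { [A → b .], [E → b . b /], [E → b .] }  — shift, 2 reduces
  I4: { [E → b b . /] }  — shift
  I5: { [E → b b / .] }  — reduce
  I6: { [A → E A . /] }  — shift
  I7: { [A → E A / .] }  — reduce

I3 contains complete items [A → b .], [E → b .] — reduce-reduce conflict.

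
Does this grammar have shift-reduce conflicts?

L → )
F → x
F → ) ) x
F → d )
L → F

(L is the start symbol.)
Augment with L' → L and build the canonical LR(0) collection (I0 = CLOSURE({[L' → . L]}), then GOTO on every symbol after a dot until no new states appear). It has 9 states:
  I0: { [F → . ) ) x], [F → . d )], [F → . x], [L → . )], [L → . F], [L' → . L] }  — shift
  I1: { [F → ) . ) x], [L → ) .] }  — shift, reduce
  I2: { [L → F .] }  — reduce
  I3: { [L' → L .] }  — accept
  I4: { [F → d . )] }  — shift
  I5: { [F → x .] }  — reduce
  I6: { [F → d ) .] }  — reduce
  I7: { [F → ) ) . x] }  — shift
  I8: { [F → ) ) x .] }  — reduce

I1 contains reduce item [L → ) .] and shift item [F → ) . ) x] — shift-reduce conflict.

Answer: Yes — I1: [L → ) .] vs [F → ) . ) x]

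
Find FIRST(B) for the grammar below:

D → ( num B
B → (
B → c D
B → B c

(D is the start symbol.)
To compute FIRST(B), examine every production with B on the left-hand side, reading each right-hand side left to right until a non-nullable symbol is reached.

From B → (:
  - '(' is a terminal: add '(' and stop
From B → c D:
  - c is a terminal: add 'c' and stop
From B → B c:
  - B is the symbol being defined: contributes nothing new
    B is not nullable, so stop

Collecting: FIRST(B) = { '(', 'c' }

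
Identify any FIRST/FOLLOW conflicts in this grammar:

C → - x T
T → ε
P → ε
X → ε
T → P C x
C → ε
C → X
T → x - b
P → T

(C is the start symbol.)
A FIRST/FOLLOW conflict occurs when a non-terminal N has a nullable alternative N → β (β ⇒* ε) and another alternative N → α with FIRST(α) ∩ FOLLOW(N) ≠ ∅: on such a lookahead the parser cannot decide between expanding α and letting N vanish via β.

Nullable non-terminals: C, P, T, X.
FIRST sets used below: FIRST(X) = { ε }, FIRST(T) = { '-', 'x', ε }, FIRST(P) = { '-', 'x', ε }, FIRST(C) = { '-', ε }

C: nullable alternative(s) C → ε, C → X; FOLLOW(C) = { $, 'x' }
  C → - x T: FIRST \ {ε} = { '-' } — disjoint from FOLLOW(C)
  C → ε: FIRST \ {ε} = { } — disjoint from FOLLOW(C)
  C → X: FIRST \ {ε} = { } — disjoint from FOLLOW(C)

P: nullable alternative(s) P → ε, P → T; FOLLOW(P) = { '-', 'x' }
  P → ε: FIRST \ {ε} = { } — disjoint from FOLLOW(P)
  P → T: FIRST \ {ε} = { '-', 'x' } — overlaps FOLLOW(P) on { '-', 'x' }: CONFLICT

T: nullable alternative(s) T → ε; FOLLOW(T) = { $, '-', 'x' }
  T → ε: FIRST \ {ε} = { } — this is the only nullable alternative, skip
  T → P C x: FIRST \ {ε} = { '-', 'x' } — overlaps FOLLOW(T) on { '-', 'x' }: CONFLICT
  T → x - b: FIRST \ {ε} = { 'x' } — overlaps FOLLOW(T) on { 'x' }: CONFLICT
X has a nullable alternative but only one production, so nothing to check.

So the grammar has 3 FIRST/FOLLOW conflicts (marked CONFLICT above).

Answer: Yes. T → P C x with FOLLOW(T) on { '-', 'x' }; T → x '-' b with FOLLOW(T) on { 'x' }; P → T with FOLLOW(P) on { '-', 'x' }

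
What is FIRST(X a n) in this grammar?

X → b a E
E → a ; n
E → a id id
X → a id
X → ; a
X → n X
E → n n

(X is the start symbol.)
FIRST sets of the non-terminals involved (from the grammar, by fixed-point iteration):
  FIRST(X) = { ';', 'a', 'b', 'n' }

To compute FIRST(X a n), process the symbols left to right:
Symbol X is a non-terminal. Add FIRST(X) \ {ε} = { ';', 'a', 'b', 'n' }
X is not nullable (ε ∉ FIRST(X)), so stop here.
FIRST(X a n) = { ';', 'a', 'b', 'n' }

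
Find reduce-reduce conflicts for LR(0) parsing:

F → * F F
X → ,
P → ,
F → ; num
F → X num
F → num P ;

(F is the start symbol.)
Augment with F' → F and build the canonical LR(0) collection (I0 = CLOSURE({[F' → . F]}), then GOTO on every symbol after a dot until no new states appear). It has 14 states:
  I0: { [F → . * F F], [F → . ; num], [F → . X num], [F → . num P ;], [F' → . F], [X → . ,] }  — shift
  I1: { [F → * . F F], [F → . * F F], [F → . ; num], [F → . X num], [F → . num P ;], [X → . ,] }  — shift
  I2: { [X → , .] }  — reduce
  I3: { [F → ; . num] }  — shift
  I4: { [F' → F .] }  — accept
  I5: { [F → X . num] }  — shift
  I6: { [F → num . P ;], [P → . ,] }  — shift
  I7: { [P → , .] }  — reduce
  I8: { [F → num P . ;] }  — shift
  I9: { [F → num P ; .] }  — reduce
  I10: { [F → X num .] }  — reduce
  I11: { [F → ; num .] }  — reduce
  I12: { [F → * F . F], [F → . * F F], [F → . ; num], [F → . X num], [F → . num P ;], [X → . ,] }  — shift
  I13: { [F → * F F .] }  — reduce

No state contains more than one complete item.

Answer: No reduce-reduce conflicts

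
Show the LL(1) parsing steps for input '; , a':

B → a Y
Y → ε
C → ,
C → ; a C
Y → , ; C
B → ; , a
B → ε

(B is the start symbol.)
Stack is shown with the top on the left.

Stack    Input    Action
------------------------
B $      ; , a $  output B → ; , a
; , a $  ; , a $  match ';'
, a $    , a $    match ','
a $      a $      match 'a'
$        $        accept

The string is accepted.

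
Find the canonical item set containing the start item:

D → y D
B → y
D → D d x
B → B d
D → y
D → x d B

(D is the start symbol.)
{ [D → . D d x], [D → . x d B], [D → . y D], [D → . y], [D' → . D] }

First, augment the grammar with D' → D
I₀ = CLOSURE({ [D' → . D] }):
  [D' → . D] has the dot before D: add [D → . y D], [D → . D d x], [D → . y], [D → . x d B]
No further items can be added.

I₀ = { [D → . D d x], [D → . x d B], [D → . y D], [D → . y], [D' → . D] }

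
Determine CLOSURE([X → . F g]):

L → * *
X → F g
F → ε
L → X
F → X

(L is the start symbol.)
To compute CLOSURE, for each item [A → α.Bβ] where B is a non-terminal, add [B → .γ] for all productions B → γ; repeat for the newly added items until nothing changes.

Start with: [X → . F g]
  [X → . F g] has the dot before F: add [F → .], [F → . X]
  [F → . X] has the dot before X: all X-items already present
No further items can be added.

CLOSURE = { [F → . X], [F → .], [X → . F g] }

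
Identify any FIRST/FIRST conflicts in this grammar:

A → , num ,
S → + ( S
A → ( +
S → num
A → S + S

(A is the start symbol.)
No FIRST/FIRST conflicts.

FIRST sets of the non-terminals at (or reachable through a nullable prefix from) the front of some alternative:
  FIRST(S) = { '+', 'num' }

Productions for A:
  A → , num ,: FIRST = { ',' }
  A → ( +: FIRST = { '(' }
  A → S + S: FIRST = { '+', 'num' }
Productions for S:
  S → + ( S: FIRST = { '+' }
  S → num: FIRST = { 'num' }

All alternatives of each non-terminal have pairwise disjoint FIRST sets.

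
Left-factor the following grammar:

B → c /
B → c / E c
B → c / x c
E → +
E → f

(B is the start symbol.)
Left-factoring transforms A → αβ₁ | αβ₂ into A → αA' and A' → β₁ | β₂
(α is the longest common prefix among the alternatives). Repeat until
no nonterminal has two alternatives with a common prefix.

Round 1: B has alternatives sharing prefix 'c /'. Introduce B': B → c / B'
  Add: B' → ε
  Add: B' → E c
  Add: B' → x c

No remaining common prefixes — done.

Resulting grammar:
B → c / B'
B' → ε
B' → E c
B' → x c
E → +
E → f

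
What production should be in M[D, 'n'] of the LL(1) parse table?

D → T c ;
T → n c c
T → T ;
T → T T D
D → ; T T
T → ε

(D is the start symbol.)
D → T c ;

To find M[D, 'n'], we find productions for D where 'n' is in the predict set (PREDICT(N → α) = (FIRST(α) \ {ε}) ∪ (FOLLOW(N) if α ⇒* ε)).

Relevant sets:
  FIRST(T) = { ';', 'c', 'n', ε }

D → T c ;: PREDICT = { ';', 'c', 'n' }
  'n' is in predict set, so this production goes in M[D, 'n']
D → ; T T: PREDICT = { ';' }

M[D, 'n'] = D → T c ;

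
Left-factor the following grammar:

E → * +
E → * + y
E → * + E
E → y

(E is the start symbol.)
Left-factoring transforms A → αβ₁ | αβ₂ into A → αA' and A' → β₁ | β₂
(α is the longest common prefix among the alternatives). Repeat until
no nonterminal has two alternatives with a common prefix.

Round 1: E has alternatives sharing prefix '* +'. Introduce E': E → * + E'
  Add: E' → ε
  Add: E' → y
  Add: E' → E

No remaining common prefixes — done.

Resulting grammar:
E → * + E'
E' → ε
E' → y
E' → E
E → y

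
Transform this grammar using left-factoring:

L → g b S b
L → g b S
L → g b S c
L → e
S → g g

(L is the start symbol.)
L → g b S L'
L' → b
L' → ε
L' → c
L → e
S → g g

Left-factoring transforms A → αβ₁ | αβ₂ into A → αA' and A' → β₁ | β₂
(α is the longest common prefix among the alternatives). Repeat until
no nonterminal has two alternatives with a common prefix.

Round 1: L has alternatives sharing prefix 'g b S'. Introduce L': L → g b S L'
  Add: L' → b
  Add: L' → ε
  Add: L' → c

No remaining common prefixes — done.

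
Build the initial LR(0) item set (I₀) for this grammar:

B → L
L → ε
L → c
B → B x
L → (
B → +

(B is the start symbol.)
First, augment the grammar with B' → B
I₀ = CLOSURE({ [B' → . B] }):
  [B' → . B] has the dot before B: add [B → . L], [B → . B x], [B → . +]
  [B → . L] has the dot before L: add [L → .], [L → . c], [L → . (]
No further items can be added.

I₀ = { [B → . +], [B → . B x], [B → . L], [B' → . B], [L → . (], [L → . c], [L → .] }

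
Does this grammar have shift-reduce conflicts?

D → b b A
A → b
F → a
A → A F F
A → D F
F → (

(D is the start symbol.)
Yes — I4: [D → b b A .] vs [F → . (]; I6: [A → b .] vs [D → b . b A]

A shift-reduce conflict occurs when an LR(0) state has both:
  - a complete (reduce) item [A → α .] (dot at the end), and
  - a shift item [B → β . c γ] (dot before a terminal).

Augment with D' → D and build the canonical LR(0) collection (I0 = CLOSURE({[D' → . D]}), then GOTO on every symbol after a dot until no new states appear). It has 12 states:
  I0: { [D → . b b A], [D' → . D] }  — shift
  I1: { [D' → D .] }  — accept
  I2: { [D → b . b A] }  — shift
  I3: { [A → . A F F], [A → . D F], [A → . b], [D → . b b A], [D → b b . A] }  — shift
  I4: { [A → A . F F], [D → b b A .], [F → . (], [F → . a] }  — shift, reduce
  I5: { [A → D . F], [F → . (], [F → . a] }  — shift
  I6: { [A → b .], [D → b . b A] }  — shift, reduce
  I7: { [F → ( .] }  — reduce
  I8: { [A → D F .] }  — reduce
  I9: { [F → a .] }  — reduce
  I10: { [A → A F . F], [F → . (], [F → . a] }  — shift
  I11: { [A → A F F .] }  — reduce

I4 contains reduce item [D → b b A .] and shift items [F → . (], [F → . a] — shift-reduce conflict.
I6 contains reduce item [A → b .] and shift item [D → b . b A] — shift-reduce conflict.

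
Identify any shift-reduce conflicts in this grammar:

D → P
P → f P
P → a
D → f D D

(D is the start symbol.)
Augment with D' → D and build the canonical LR(0) collection (I0 = CLOSURE({[D' → . D]}), then GOTO on every symbol after a dot until no new states appear). It has 8 states:
  I0: { [D → . P], [D → . f D D], [D' → . D], [P → . a], [P → . f P] }  — shift
  I1: { [D' → D .] }  — accept
  I2: { [D → P .] }  — reduce
  I3: { [P → a .] }  — reduce
  I4: { [D → . P], [D → . f D D], [D → f . D D], [P → . a], [P → . f P], [P → f . P] }  — shift
  I5: { [D → . P], [D → . f D D], [D → f D . D], [P → . a], [P → . f P] }  — shift
  I6: { [D → P .], [P → f P .] }  — 2 reduces
  I7: { [D → f D D .] }  — reduce

No state contains both a complete item and a shift item.

Answer: No shift-reduce conflicts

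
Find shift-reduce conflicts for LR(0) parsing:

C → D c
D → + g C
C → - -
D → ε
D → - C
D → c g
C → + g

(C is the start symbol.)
Yes — I0: [D → .] vs [C → . + g]; I2: [D → .] vs [C → . + g]; I8: [C → - - .] vs [C → . + g]; I10: [C → + g .] vs [C → . + g]

Augment with C' → C and build the canonical LR(0) collection (I0 = CLOSURE({[C' → . C]}), then GOTO on every symbol after a dot until no new states appear). It has 12 states:
  I0: { [C → . + g], [C → . - -], [C → . D c], [C' → . C], [D → . + g C], [D → . - C], [D → . c g], [D → .] }  — shift, reduce
  I1: { [C → + . g], [D → + . g C] }  — shift
  I2: { [C → - . -], [C → . + g], [C → . - -], [C → . D c], [D → - . C], [D → . + g C], [D → . - C], [D → . c g], [D → .] }  — shift, reduce
  I3: { [C' → C .] }  — accept
  I4: { [C → D . c] }  — shift
  I5: { [D → c . g] }  — shift
  I6: { [D → c g .] }  — reduce
  I7: { [C → D c .] }  — reduce
  I8: { [C → - - .], [C → - . -], [C → . + g], [C → . - -], [C → . D c], [D → - . C], [D → . + g C], [D → . - C], [D → . c g], [D → .] }  — shift, 2 reduces
  I9: { [D → - C .] }  — reduce
  I10: { [C → + g .], [C → . + g], [C → . - -], [C → . D c], [D → + g . C], [D → . + g C], [D → . - C], [D → . c g], [D → .] }  — shift, 2 reduces
  I11: { [D → + g C .] }  — reduce

I0 contains reduce item [D → .] and shift items [C → . + g], [C → . - -], [D → . + g C], [D → . - C], [D → . c g] — shift-reduce conflict.
I2 contains reduce item [D → .] and shift items [C → . + g], [C → . - -], [C → - . -], [D → . + g C], [D → . - C], [D → . c g] — shift-reduce conflict.
I8 contains reduce items [C → - - .], [D → .] and shift items [C → . + g], [C → . - -], [C → - . -], [D → . + g C], [D → . - C], [D → . c g] — shift-reduce conflict.
I10 contains reduce items [C → + g .], [D → .] and shift items [C → . + g], [C → . - -], [D → . + g C], [D → . - C], [D → . c g] — shift-reduce conflict.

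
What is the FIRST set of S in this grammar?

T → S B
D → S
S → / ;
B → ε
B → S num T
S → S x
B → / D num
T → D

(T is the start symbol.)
{ '/' }

To compute FIRST(S), examine every production with S on the left-hand side, reading each right-hand side left to right until a non-nullable symbol is reached.

From S → / ;:
  - '/' is a terminal: add '/' and stop
From S → S x:
  - S is the symbol being defined: contributes nothing new
    S is not nullable, so stop

Collecting: FIRST(S) = { '/' }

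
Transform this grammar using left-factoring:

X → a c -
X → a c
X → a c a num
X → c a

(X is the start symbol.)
Left-factoring transforms A → αβ₁ | αβ₂ into A → αA' and A' → β₁ | β₂
(α is the longest common prefix among the alternatives). Repeat until
no nonterminal has two alternatives with a common prefix.

Round 1: X has alternatives sharing prefix 'a c'. Introduce X': X → a c X'
  Add: X' → -
  Add: X' → ε
  Add: X' → a num

No remaining common prefixes — done.

Resulting grammar:
X → a c X'
X' → -
X' → ε
X' → a num
X → c a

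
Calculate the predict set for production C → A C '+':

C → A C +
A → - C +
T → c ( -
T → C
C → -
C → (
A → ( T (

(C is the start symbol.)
PREDICT(C → A C '+') = (FIRST(RHS) \ {ε}) ∪ (FOLLOW(C) if ε ∈ FIRST(RHS), i.e. RHS ⇒* ε)
FIRST(A) = { '(', '-' }
FIRST(A C '+') = { '(', '-' }
ε ∉ FIRST(A C '+'), so FOLLOW(C) is not added.
PREDICT(C → A C '+') = { '(', '-' }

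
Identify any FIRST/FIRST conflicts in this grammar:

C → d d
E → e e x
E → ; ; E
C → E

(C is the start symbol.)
FIRST sets of the non-terminals at (or reachable through a nullable prefix from) the front of some alternative:
  FIRST(E) = { ';', 'e' }

Productions for C:
  C → d d: FIRST = { 'd' }
  C → E: FIRST = { ';', 'e' }
Productions for E:
  E → e e x: FIRST = { 'e' }
  E → ; ; E: FIRST = { ';' }

All alternatives of each non-terminal have pairwise disjoint FIRST sets.

Answer: No FIRST/FIRST conflicts.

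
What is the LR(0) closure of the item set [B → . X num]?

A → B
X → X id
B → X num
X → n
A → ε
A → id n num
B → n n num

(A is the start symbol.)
{ [B → . X num], [X → . X id], [X → . n] }

To compute CLOSURE, for each item [A → α.Bβ] where B is a non-terminal, add [B → .γ] for all productions B → γ; repeat for the newly added items until nothing changes.

Start with: [B → . X num]
  [B → . X num] has the dot before X: add [X → . X id], [X → . n]
No further items can be added.

CLOSURE = { [B → . X num], [X → . X id], [X → . n] }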